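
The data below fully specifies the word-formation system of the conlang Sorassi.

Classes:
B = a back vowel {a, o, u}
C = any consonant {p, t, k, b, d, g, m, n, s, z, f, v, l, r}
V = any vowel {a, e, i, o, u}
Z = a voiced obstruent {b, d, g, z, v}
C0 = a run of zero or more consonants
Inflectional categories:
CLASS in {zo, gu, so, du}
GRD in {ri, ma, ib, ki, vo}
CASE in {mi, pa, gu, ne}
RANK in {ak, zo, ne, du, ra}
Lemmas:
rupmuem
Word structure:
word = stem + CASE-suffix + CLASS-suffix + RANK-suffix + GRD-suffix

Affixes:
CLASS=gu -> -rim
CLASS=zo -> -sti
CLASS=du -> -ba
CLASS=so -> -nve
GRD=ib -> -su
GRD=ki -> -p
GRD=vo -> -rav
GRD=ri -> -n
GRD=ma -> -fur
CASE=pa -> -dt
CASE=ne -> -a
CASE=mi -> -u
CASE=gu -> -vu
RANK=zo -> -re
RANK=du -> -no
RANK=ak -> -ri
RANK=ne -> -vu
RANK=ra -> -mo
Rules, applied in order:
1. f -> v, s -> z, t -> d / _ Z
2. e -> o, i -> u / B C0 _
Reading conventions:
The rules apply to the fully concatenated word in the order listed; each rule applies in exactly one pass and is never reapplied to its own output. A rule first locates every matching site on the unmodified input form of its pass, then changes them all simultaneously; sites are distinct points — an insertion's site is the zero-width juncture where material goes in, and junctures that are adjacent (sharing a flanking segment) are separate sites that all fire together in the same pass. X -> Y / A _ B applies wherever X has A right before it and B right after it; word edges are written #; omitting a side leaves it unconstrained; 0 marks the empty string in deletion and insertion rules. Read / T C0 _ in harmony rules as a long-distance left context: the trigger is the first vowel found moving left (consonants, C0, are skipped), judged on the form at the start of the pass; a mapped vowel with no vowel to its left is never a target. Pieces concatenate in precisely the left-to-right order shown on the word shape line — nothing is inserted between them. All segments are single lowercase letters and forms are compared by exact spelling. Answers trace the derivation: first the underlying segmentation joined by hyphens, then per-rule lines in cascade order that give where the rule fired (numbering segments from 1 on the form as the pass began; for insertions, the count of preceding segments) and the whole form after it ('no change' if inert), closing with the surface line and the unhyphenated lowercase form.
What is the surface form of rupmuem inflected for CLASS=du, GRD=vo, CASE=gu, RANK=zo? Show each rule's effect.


underlying: rupmuem-vu-ba-re-rav
1. f -> v, s -> z, t -> d / _ Z: no change
2. e -> o, i -> u / B C0 _: fires at position(s) 6, 13: rupmuomvubarorav
surface: rupmuomvubarorav


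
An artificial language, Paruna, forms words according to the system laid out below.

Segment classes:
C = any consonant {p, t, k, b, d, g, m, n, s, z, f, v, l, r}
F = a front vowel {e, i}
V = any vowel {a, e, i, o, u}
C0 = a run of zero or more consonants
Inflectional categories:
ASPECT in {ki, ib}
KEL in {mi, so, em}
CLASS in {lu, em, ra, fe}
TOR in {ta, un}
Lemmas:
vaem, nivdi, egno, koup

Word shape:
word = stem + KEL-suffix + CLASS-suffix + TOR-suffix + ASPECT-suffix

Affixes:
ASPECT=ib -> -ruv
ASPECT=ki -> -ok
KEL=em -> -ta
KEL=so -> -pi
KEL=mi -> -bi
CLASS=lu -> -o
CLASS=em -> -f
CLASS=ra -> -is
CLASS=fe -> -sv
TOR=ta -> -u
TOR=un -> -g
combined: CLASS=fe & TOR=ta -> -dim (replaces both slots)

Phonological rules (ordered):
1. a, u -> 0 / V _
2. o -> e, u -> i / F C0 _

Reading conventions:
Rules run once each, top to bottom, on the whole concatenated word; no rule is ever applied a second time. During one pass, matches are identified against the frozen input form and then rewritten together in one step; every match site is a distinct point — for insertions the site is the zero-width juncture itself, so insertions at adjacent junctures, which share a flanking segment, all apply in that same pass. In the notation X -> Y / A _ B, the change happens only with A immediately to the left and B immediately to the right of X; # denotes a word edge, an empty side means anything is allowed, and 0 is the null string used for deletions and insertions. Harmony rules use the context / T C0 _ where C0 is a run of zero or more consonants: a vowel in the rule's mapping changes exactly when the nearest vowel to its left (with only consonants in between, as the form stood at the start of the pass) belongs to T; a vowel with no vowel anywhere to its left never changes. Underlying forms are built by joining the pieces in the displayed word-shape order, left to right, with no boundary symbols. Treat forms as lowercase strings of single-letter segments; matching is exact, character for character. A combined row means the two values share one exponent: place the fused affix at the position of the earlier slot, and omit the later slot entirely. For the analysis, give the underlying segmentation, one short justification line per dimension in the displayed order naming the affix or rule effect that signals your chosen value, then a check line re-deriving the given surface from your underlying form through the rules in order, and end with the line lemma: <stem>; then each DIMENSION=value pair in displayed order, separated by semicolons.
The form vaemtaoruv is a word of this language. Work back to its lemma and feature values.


underlying: vaem-ta-o-u-ruv
ASPECT=ib - signalled by the affix -ruv
KEL=em - signalled by the affix -ta
CLASS=lu - signalled by the affix -o
TOR=ta - signalled by the affix -u
check: vaemtaouruv -> vaemtaoruv -> vaemtaoruv
lemma: vaem; ASPECT=ib; KEL=em; CLASS=lu; TOR=ta


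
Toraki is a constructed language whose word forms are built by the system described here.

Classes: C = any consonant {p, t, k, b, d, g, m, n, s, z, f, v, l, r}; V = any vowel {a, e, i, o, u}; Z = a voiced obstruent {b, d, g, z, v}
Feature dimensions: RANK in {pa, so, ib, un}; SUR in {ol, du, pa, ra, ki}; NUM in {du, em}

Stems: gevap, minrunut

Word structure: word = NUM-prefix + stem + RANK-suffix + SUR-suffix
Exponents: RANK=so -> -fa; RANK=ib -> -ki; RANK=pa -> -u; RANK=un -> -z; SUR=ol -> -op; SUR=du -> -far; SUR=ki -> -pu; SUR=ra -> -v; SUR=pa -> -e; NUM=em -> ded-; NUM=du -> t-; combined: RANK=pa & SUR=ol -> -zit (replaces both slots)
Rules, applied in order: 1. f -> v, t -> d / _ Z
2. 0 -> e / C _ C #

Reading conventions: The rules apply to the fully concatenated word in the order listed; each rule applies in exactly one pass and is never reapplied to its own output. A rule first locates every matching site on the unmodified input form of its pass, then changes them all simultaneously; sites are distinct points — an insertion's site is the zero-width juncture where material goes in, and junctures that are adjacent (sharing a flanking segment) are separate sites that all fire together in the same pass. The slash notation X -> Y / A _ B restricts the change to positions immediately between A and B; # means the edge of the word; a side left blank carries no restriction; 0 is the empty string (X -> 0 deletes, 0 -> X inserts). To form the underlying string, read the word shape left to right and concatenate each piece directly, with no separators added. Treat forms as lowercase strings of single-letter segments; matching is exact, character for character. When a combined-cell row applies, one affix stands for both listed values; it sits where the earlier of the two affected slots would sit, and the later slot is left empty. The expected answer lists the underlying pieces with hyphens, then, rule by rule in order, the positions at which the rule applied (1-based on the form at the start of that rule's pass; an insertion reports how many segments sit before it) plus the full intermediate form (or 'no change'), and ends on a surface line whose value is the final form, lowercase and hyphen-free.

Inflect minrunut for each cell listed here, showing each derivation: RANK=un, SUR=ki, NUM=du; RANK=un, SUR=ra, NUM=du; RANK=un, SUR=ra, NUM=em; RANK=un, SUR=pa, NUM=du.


cell RANK=un, SUR=ki, NUM=du:
underlying: t-minrunut-z-pu
1. f -> v, t -> d / _ Z: fires at position(s) 9: tminrunudzpu
2. 0 -> e / C _ C #: no change
surface: tminrunudzpu

cell RANK=un, SUR=ra, NUM=du:
underlying: t-minrunut-z-v
1. f -> v, t -> d / _ Z: fires at position(s) 9: tminrunudzv
2. 0 -> e / C _ C #: inserts after position(s) 10: tminrunudzev
surface: tminrunudzev

cell RANK=un, SUR=ra, NUM=em:
underlying: ded-minrunut-z-v
1. f -> v, t -> d / _ Z: fires at position(s) 11: dedminrunudzv
2. 0 -> e / C _ C #: inserts after position(s) 12: dedminrunudzev
surface: dedminrunudzev

cell RANK=un, SUR=pa, NUM=du:
underlying: t-minrunut-z-e
1. f -> v, t -> d / _ Z: fires at position(s) 9: tminrunudze
2. 0 -> e / C _ C #: no change
surface: tminrunudze


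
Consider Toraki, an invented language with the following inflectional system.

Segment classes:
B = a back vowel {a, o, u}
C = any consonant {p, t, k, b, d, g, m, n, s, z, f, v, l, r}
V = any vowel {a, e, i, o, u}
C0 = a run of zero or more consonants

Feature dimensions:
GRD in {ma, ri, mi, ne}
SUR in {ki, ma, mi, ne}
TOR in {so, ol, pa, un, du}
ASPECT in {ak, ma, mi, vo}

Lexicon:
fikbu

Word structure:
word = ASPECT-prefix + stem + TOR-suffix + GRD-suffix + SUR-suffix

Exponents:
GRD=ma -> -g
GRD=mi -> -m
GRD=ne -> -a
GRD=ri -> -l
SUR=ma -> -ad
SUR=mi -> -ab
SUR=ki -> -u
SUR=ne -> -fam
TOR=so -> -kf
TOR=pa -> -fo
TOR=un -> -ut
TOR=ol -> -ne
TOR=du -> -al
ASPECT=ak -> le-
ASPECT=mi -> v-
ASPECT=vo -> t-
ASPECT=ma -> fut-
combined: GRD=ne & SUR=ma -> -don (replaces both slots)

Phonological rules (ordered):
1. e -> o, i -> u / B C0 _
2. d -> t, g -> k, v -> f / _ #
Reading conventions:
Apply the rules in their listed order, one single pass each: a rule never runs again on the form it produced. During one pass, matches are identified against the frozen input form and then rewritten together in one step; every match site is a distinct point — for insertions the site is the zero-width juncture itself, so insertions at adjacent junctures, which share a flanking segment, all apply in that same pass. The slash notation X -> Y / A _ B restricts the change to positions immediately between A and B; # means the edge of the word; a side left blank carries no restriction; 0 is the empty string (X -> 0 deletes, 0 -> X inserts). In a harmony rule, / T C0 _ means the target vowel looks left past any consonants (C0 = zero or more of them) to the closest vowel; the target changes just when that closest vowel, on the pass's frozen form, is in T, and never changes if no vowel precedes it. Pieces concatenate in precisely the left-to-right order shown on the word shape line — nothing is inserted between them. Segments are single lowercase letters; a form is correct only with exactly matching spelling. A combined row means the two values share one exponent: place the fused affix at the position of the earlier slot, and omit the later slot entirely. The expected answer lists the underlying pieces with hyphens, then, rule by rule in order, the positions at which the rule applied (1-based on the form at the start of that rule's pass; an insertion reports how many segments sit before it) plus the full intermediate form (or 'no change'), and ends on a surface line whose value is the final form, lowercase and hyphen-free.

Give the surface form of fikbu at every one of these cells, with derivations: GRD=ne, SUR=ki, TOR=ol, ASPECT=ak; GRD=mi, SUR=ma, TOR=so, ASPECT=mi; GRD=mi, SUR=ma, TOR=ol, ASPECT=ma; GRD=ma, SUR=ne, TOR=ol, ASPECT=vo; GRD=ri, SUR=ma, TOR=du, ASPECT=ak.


cell GRD=ne, SUR=ki, TOR=ol, ASPECT=ak:
underlying: le-fikbu-ne-a-u
1. e -> o, i -> u / B C0 _: fires at position(s) 9: lefikbunoau
2. d -> t, g -> k, v -> f / _ #: no change
surface: lefikbunoau

cell GRD=mi, SUR=ma, TOR=so, ASPECT=mi:
underlying: v-fikbu-kf-m-ad
1. e -> o, i -> u / B C0 _: no change
2. d -> t, g -> k, v -> f / _ #: fires at position(s) 11: vfikbukfmat
surface: vfikbukfmat

cell GRD=mi, SUR=ma, TOR=ol, ASPECT=ma:
underlying: fut-fikbu-ne-m-ad
1. e -> o, i -> u / B C0 _: fires at position(s) 5, 10: futfukbunomad
2. d -> t, g -> k, v -> f / _ #: fires at position(s) 13: futfukbunomat
surface: futfukbunomat

cell GRD=ma, SUR=ne, TOR=ol, ASPECT=vo:
underlying: t-fikbu-ne-g-fam
1. e -> o, i -> u / B C0 _: fires at position(s) 8: tfikbunogfam
2. d -> t, g -> k, v -> f / _ #: no change
surface: tfikbunogfam

cell GRD=ri, SUR=ma, TOR=du, ASPECT=ak:
underlying: le-fikbu-al-l-ad
1. e -> o, i -> u / B C0 _: no change
2. d -> t, g -> k, v -> f / _ #: fires at position(s) 12: lefikbuallat
surface: lefikbuallat


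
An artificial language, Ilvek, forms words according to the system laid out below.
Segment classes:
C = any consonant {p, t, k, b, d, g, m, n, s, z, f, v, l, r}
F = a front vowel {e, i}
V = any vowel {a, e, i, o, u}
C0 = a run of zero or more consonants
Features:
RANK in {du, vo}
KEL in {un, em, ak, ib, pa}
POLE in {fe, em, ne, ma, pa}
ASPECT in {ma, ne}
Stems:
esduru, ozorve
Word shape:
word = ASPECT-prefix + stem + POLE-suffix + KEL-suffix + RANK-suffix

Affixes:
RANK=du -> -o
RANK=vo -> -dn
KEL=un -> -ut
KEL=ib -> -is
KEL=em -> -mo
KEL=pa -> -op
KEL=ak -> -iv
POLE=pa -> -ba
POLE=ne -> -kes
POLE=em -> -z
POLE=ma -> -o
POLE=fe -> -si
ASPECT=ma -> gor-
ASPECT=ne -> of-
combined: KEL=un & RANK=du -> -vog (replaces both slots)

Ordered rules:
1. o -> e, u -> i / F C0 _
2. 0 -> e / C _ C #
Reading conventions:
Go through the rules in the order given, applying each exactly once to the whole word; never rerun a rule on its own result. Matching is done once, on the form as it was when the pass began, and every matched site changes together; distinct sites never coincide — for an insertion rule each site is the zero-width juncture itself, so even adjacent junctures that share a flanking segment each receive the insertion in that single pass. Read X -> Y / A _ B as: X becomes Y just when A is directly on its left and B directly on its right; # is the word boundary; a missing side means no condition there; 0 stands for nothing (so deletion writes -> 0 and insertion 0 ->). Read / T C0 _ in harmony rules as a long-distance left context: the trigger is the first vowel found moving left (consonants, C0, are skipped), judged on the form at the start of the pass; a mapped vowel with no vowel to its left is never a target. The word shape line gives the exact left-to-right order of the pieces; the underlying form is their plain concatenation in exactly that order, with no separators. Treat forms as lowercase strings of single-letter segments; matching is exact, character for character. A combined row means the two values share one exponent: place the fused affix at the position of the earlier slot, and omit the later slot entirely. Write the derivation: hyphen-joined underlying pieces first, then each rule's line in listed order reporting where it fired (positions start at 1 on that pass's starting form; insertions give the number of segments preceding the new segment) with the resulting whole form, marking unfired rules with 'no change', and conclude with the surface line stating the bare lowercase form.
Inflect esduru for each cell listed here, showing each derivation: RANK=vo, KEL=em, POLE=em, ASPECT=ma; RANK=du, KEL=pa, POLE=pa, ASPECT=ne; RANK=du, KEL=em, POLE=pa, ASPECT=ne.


cell RANK=vo, KEL=em, POLE=em, ASPECT=ma:
underlying: gor-esduru-z-mo-dn
1. o -> e, u -> i / F C0 _: fires at position(s) 7: goresdiruzmodn
2. 0 -> e / C _ C #: inserts after position(s) 13: goresdiruzmoden
surface: goresdiruzmoden

cell RANK=du, KEL=pa, POLE=pa, ASPECT=ne:
underlying: of-esduru-ba-op-o
1. o -> e, u -> i / F C0 _: fires at position(s) 6: ofesdirubaopo
2. 0 -> e / C _ C #: no change
surface: ofesdirubaopo

cell RANK=du, KEL=em, POLE=pa, ASPECT=ne:
underlying: of-esduru-ba-mo-o
1. o -> e, u -> i / F C0 _: fires at position(s) 6: ofesdirubamoo
2. 0 -> e / C _ C #: no change
surface: ofesdirubamoo


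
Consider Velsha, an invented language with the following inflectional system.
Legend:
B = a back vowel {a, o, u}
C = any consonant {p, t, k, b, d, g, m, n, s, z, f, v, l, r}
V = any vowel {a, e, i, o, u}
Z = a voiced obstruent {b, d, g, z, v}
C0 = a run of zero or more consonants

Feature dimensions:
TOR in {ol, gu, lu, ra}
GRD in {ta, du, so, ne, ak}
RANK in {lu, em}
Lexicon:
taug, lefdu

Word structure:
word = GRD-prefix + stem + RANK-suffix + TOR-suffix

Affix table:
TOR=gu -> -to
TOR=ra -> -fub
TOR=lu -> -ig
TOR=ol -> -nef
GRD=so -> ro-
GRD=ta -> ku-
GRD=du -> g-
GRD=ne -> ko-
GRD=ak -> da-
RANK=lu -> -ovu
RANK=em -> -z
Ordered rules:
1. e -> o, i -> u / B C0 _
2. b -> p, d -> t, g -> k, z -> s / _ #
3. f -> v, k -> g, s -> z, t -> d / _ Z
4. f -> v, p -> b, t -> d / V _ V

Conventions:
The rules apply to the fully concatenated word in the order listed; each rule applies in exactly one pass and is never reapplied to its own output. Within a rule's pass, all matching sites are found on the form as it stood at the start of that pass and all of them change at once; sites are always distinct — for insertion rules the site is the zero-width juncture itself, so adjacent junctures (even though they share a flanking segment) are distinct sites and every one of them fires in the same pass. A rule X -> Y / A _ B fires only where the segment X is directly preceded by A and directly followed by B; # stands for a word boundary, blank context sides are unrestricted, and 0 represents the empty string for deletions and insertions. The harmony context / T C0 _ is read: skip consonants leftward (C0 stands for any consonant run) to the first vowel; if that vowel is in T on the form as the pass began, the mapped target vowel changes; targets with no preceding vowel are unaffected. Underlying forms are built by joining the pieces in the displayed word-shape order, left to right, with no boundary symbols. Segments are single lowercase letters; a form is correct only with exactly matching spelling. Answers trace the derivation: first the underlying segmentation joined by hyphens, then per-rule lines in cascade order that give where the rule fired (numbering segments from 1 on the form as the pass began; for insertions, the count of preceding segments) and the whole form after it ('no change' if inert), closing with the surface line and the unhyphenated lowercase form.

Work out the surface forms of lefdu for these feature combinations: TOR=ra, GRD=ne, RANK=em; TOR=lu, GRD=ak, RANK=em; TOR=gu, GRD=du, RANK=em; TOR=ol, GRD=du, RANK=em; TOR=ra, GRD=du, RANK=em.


cell TOR=ra, GRD=ne, RANK=em:
underlying: ko-lefdu-z-fub
1. e -> o, i -> u / B C0 _: fires at position(s) 4: kolofduzfub
2. b -> p, d -> t, g -> k, z -> s / _ #: fires at position(s) 11: kolofduzfup
3. f -> v, k -> g, s -> z, t -> d / _ Z: fires at position(s) 5: kolovduzfup
4. f -> v, p -> b, t -> d / V _ V: no change
surface: kolovduzfup

cell TOR=lu, GRD=ak, RANK=em:
underlying: da-lefdu-z-ig
1. e -> o, i -> u / B C0 _: fires at position(s) 4, 9: dalofduzug
2. b -> p, d -> t, g -> k, z -> s / _ #: fires at position(s) 10: dalofduzuk
3. f -> v, k -> g, s -> z, t -> d / _ Z: fires at position(s) 5: dalovduzuk
4. f -> v, p -> b, t -> d / V _ V: no change
surface: dalovduzuk

cell TOR=gu, GRD=du, RANK=em:
underlying: g-lefdu-z-to
1. e -> o, i -> u / B C0 _: no change
2. b -> p, d -> t, g -> k, z -> s / _ #: no change
3. f -> v, k -> g, s -> z, t -> d / _ Z: fires at position(s) 4: glevduzto
4. f -> v, p -> b, t -> d / V _ V: no change
surface: glevduzto

cell TOR=ol, GRD=du, RANK=em:
underlying: g-lefdu-z-nef
1. e -> o, i -> u / B C0 _: fires at position(s) 9: glefduznof
2. b -> p, d -> t, g -> k, z -> s / _ #: no change
3. f -> v, k -> g, s -> z, t -> d / _ Z: fires at position(s) 4: glevduznof
4. f -> v, p -> b, t -> d / V _ V: no change
surface: glevduznof

cell TOR=ra, GRD=du, RANK=em:
underlying: g-lefdu-z-fub
1. e -> o, i -> u / B C0 _: no change
2. b -> p, d -> t, g -> k, z -> s / _ #: fires at position(s) 10: glefduzfup
3. f -> v, k -> g, s -> z, t -> d / _ Z: fires at position(s) 4: glevduzfup
4. f -> v, p -> b, t -> d / V _ V: no change
surface: glevduzfup


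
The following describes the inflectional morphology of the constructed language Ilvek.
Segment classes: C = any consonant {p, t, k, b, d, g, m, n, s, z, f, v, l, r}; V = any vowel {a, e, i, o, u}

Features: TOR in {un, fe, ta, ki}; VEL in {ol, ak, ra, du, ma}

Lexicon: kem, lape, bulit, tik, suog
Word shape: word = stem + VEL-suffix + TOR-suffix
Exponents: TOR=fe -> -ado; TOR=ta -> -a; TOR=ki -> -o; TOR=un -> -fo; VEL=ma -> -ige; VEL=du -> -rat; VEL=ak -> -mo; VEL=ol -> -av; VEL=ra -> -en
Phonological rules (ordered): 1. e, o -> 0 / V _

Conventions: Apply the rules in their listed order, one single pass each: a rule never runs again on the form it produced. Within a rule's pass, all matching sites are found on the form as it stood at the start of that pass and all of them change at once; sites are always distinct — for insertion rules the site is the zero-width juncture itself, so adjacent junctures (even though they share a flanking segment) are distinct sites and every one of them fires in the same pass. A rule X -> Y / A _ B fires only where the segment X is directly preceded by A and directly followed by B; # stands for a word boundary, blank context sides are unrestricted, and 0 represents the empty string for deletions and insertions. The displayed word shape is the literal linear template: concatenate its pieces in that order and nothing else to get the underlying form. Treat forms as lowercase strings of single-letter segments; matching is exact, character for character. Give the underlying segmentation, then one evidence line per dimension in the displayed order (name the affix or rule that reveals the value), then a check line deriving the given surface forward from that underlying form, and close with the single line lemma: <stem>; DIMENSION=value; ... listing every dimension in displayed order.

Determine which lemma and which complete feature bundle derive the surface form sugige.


underlying: suog-ige-o
TOR=ki - signalled by the affix -o
VEL=ma - signalled by the affix -ige
check: suogigeo -> sugige
lemma: suog; TOR=ki; VEL=ma


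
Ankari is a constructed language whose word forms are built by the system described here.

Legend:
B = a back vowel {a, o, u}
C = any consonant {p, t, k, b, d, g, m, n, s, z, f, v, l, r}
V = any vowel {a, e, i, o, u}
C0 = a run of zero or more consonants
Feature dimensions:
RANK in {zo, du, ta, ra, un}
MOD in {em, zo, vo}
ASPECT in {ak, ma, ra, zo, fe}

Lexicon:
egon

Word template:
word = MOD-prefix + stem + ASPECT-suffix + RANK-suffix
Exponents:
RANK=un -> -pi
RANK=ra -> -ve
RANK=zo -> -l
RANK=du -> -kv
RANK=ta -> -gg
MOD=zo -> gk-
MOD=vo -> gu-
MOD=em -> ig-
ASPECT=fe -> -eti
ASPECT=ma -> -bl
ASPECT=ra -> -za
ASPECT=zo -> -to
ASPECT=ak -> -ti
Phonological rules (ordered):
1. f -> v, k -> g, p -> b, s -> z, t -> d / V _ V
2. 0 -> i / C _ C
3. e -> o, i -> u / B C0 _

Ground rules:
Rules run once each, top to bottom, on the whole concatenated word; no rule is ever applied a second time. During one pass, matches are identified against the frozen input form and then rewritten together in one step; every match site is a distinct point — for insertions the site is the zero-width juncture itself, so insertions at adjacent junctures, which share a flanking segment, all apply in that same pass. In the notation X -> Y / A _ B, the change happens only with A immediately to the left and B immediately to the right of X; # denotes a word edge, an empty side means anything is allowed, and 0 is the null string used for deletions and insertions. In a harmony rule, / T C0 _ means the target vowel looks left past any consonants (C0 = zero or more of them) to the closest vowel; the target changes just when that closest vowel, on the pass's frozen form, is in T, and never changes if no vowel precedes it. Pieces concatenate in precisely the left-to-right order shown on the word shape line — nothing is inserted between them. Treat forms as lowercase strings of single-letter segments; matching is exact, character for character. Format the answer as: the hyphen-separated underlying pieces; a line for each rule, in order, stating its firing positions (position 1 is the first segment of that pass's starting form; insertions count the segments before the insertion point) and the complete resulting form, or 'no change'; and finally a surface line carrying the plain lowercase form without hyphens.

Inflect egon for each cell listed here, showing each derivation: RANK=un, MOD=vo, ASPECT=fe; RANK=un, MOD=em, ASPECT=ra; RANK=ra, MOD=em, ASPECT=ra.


cell RANK=un, MOD=vo, ASPECT=fe:
underlying: gu-egon-eti-pi
1. f -> v, k -> g, p -> b, s -> z, t -> d / V _ V: fires at position(s) 8, 10: guegonedibi
2. 0 -> i / C _ C: no change
3. e -> o, i -> u / B C0 _: fires at position(s) 3, 7: guogonodibi
surface: guogonodibi

cell RANK=un, MOD=em, ASPECT=ra:
underlying: ig-egon-za-pi
1. f -> v, k -> g, p -> b, s -> z, t -> d / V _ V: fires at position(s) 9: igegonzabi
2. 0 -> i / C _ C: inserts after position(s) 6: igegonizabi
3. e -> o, i -> u / B C0 _: fires at position(s) 7, 11: igegonuzabu
surface: igegonuzabu

cell RANK=ra, MOD=em, ASPECT=ra:
underlying: ig-egon-za-ve
1. f -> v, k -> g, p -> b, s -> z, t -> d / V _ V: no change
2. 0 -> i / C _ C: inserts after position(s) 6: igegonizave
3. e -> o, i -> u / B C0 _: fires at position(s) 7, 11: igegonuzavo
surface: igegonuzavo


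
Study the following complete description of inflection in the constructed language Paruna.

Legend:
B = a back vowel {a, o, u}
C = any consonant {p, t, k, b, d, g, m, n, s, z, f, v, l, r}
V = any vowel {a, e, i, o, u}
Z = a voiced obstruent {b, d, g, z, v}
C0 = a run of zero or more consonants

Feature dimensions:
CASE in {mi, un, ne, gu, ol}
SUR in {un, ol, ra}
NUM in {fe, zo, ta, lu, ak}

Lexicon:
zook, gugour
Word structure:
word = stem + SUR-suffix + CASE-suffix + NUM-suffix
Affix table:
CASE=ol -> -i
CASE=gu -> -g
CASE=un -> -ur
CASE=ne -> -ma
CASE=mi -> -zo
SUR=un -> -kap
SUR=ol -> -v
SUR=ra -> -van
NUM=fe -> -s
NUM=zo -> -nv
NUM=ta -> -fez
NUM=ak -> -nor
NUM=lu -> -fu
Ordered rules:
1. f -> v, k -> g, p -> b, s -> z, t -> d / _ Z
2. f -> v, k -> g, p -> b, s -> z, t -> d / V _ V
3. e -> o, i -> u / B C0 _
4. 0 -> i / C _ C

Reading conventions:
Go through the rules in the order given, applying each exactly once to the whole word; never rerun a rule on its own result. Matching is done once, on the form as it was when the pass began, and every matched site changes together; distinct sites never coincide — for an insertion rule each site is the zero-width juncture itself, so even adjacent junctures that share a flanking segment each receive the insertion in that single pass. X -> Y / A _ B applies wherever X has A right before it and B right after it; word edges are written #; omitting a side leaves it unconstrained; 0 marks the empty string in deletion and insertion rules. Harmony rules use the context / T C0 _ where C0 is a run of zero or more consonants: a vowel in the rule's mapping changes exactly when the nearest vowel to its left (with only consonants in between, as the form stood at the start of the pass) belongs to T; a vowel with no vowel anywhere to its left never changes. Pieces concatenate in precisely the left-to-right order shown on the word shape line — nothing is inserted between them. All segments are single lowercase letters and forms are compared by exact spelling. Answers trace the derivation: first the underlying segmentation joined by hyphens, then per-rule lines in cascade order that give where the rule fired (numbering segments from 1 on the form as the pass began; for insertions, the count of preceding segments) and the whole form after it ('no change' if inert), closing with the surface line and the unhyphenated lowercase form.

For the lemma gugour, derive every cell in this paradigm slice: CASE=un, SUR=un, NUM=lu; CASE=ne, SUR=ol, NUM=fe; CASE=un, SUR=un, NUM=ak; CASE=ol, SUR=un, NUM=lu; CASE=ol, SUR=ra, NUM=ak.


cell CASE=un, SUR=un, NUM=lu:
underlying: gugour-kap-ur-fu
1. f -> v, k -> g, p -> b, s -> z, t -> d / _ Z: no change
2. f -> v, k -> g, p -> b, s -> z, t -> d / V _ V: fires at position(s) 9: gugourkaburfu
3. e -> o, i -> u / B C0 _: no change
4. 0 -> i / C _ C: inserts after position(s) 6, 11: gugourikaburifu
surface: gugourikaburifu

cell CASE=ne, SUR=ol, NUM=fe:
underlying: gugour-v-ma-s
1. f -> v, k -> g, p -> b, s -> z, t -> d / _ Z: no change
2. f -> v, k -> g, p -> b, s -> z, t -> d / V _ V: no change
3. e -> o, i -> u / B C0 _: no change
4. 0 -> i / C _ C: inserts after position(s) 6, 7: gugourivimas
surface: gugourivimas

cell CASE=un, SUR=un, NUM=ak:
underlying: gugour-kap-ur-nor
1. f -> v, k -> g, p -> b, s -> z, t -> d / _ Z: no change
2. f -> v, k -> g, p -> b, s -> z, t -> d / V _ V: fires at position(s) 9: gugourkaburnor
3. e -> o, i -> u / B C0 _: no change
4. 0 -> i / C _ C: inserts after position(s) 6, 11: gugourikaburinor
surface: gugourikaburinor

cell CASE=ol, SUR=un, NUM=lu:
underlying: gugour-kap-i-fu
1. f -> v, k -> g, p -> b, s -> z, t -> d / _ Z: no change
2. f -> v, k -> g, p -> b, s -> z, t -> d / V _ V: fires at position(s) 9, 11: gugourkabivu
3. e -> o, i -> u / B C0 _: fires at position(s) 10: gugourkabuvu
4. 0 -> i / C _ C: inserts after position(s) 6: gugourikabuvu
surface: gugourikabuvu

cell CASE=ol, SUR=ra, NUM=ak:
underlying: gugour-van-i-nor
1. f -> v, k -> g, p -> b, s -> z, t -> d / _ Z: no change
2. f -> v, k -> g, p -> b, s -> z, t -> d / V _ V: no change
3. e -> o, i -> u / B C0 _: fires at position(s) 10: gugourvanunor
4. 0 -> i / C _ C: inserts after position(s) 6: gugourivanunor
surface: gugourivanunor


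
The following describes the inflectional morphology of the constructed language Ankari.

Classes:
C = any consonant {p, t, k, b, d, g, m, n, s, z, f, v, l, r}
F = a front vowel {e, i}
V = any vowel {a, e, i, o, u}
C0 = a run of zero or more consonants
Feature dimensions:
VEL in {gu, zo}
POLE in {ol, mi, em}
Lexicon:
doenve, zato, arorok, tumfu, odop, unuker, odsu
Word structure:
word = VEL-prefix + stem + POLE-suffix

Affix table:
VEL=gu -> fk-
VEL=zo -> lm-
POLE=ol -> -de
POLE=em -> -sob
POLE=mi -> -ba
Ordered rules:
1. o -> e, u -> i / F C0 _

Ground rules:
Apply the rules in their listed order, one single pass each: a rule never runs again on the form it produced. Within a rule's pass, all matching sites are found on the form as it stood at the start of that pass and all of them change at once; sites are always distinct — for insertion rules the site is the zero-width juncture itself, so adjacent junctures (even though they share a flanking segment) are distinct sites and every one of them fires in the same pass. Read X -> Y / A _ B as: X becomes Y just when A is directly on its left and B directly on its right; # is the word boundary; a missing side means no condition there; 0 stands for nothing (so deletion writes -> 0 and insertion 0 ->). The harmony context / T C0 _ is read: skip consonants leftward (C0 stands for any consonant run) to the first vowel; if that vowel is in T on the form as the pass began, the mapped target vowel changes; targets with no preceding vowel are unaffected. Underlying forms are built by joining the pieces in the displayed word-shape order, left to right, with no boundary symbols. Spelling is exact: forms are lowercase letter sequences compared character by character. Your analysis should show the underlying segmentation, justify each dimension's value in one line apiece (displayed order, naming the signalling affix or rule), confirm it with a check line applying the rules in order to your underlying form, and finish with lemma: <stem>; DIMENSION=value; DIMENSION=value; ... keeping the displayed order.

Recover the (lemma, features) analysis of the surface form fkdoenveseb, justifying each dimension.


underlying: fk-doenve-sob
VEL=gu - signalled by the affix fk-
POLE=em - signalled by the affix -sob
check: fkdoenvesob -> fkdoenveseb
lemma: doenve; VEL=gu; POLE=em


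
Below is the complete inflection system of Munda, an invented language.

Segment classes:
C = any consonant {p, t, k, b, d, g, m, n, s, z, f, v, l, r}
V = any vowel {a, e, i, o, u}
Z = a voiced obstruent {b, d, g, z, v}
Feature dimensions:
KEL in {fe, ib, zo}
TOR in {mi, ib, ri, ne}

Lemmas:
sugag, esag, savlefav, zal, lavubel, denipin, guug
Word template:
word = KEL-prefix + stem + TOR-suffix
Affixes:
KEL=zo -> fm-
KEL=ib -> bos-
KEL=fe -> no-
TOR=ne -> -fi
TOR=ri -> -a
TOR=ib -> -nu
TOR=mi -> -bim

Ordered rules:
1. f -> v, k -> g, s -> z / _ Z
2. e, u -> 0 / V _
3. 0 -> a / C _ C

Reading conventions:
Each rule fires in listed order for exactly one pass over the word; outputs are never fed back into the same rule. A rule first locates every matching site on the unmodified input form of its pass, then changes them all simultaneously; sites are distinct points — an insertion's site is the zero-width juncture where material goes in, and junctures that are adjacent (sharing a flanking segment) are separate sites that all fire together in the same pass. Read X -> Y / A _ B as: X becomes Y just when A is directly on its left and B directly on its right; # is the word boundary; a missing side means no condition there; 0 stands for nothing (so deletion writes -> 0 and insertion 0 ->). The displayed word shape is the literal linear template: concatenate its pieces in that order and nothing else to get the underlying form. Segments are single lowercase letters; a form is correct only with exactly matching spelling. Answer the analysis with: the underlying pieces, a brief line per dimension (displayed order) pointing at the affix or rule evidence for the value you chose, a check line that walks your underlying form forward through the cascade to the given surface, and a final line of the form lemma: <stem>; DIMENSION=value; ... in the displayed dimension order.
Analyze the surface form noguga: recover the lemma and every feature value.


underlying: no-guug-a
KEL=fe - signalled by the affix no-
TOR=ri - signalled by the affix -a
check: noguuga -> noguuga -> noguga -> noguga
lemma: guug; KEL=fe; TOR=ri


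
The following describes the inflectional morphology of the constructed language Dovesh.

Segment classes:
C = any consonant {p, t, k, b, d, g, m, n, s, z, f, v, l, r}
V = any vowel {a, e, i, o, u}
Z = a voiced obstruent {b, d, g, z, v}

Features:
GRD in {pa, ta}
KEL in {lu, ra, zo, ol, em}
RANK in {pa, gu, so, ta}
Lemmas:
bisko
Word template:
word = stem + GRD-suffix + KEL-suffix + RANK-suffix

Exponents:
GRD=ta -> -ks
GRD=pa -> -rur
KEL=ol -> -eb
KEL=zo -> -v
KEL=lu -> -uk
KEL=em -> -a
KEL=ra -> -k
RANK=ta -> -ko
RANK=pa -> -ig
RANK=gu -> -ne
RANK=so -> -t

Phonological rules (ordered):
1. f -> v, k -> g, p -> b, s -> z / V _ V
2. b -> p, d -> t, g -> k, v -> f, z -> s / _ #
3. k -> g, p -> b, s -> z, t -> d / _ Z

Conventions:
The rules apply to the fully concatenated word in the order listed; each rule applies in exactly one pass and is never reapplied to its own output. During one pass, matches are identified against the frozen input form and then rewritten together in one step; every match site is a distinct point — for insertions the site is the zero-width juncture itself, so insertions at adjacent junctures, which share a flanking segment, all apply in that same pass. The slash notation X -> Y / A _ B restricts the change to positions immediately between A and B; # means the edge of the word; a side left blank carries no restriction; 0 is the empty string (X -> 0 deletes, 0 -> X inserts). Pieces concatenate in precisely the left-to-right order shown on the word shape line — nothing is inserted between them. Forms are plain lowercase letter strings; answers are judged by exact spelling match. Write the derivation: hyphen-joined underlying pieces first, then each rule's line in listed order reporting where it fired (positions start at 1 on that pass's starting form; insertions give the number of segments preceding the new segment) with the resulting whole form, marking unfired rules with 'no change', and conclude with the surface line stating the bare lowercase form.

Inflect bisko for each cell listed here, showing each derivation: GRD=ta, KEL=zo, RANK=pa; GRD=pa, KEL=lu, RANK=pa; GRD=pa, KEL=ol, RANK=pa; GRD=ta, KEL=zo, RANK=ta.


cell GRD=ta, KEL=zo, RANK=pa:
underlying: bisko-ks-v-ig
1. f -> v, k -> g, p -> b, s -> z / V _ V: no change
2. b -> p, d -> t, g -> k, v -> f, z -> s / _ #: fires at position(s) 10: biskoksvik
3. k -> g, p -> b, s -> z, t -> d / _ Z: fires at position(s) 7: biskokzvik
surface: biskokzvik

cell GRD=pa, KEL=lu, RANK=pa:
underlying: bisko-rur-uk-ig
1. f -> v, k -> g, p -> b, s -> z / V _ V: fires at position(s) 10: biskorurugig
2. b -> p, d -> t, g -> k, v -> f, z -> s / _ #: fires at position(s) 12: biskorurugik
3. k -> g, p -> b, s -> z, t -> d / _ Z: no change
surface: biskorurugik

cell GRD=pa, KEL=ol, RANK=pa:
underlying: bisko-rur-eb-ig
1. f -> v, k -> g, p -> b, s -> z / V _ V: no change
2. b -> p, d -> t, g -> k, v -> f, z -> s / _ #: fires at position(s) 12: biskorurebik
3. k -> g, p -> b, s -> z, t -> d / _ Z: no change
surface: biskorurebik

cell GRD=ta, KEL=zo, RANK=ta:
underlying: bisko-ks-v-ko
1. f -> v, k -> g, p -> b, s -> z / V _ V: no change
2. b -> p, d -> t, g -> k, v -> f, z -> s / _ #: no change
3. k -> g, p -> b, s -> z, t -> d / _ Z: fires at position(s) 7: biskokzvko
surface: biskokzvko


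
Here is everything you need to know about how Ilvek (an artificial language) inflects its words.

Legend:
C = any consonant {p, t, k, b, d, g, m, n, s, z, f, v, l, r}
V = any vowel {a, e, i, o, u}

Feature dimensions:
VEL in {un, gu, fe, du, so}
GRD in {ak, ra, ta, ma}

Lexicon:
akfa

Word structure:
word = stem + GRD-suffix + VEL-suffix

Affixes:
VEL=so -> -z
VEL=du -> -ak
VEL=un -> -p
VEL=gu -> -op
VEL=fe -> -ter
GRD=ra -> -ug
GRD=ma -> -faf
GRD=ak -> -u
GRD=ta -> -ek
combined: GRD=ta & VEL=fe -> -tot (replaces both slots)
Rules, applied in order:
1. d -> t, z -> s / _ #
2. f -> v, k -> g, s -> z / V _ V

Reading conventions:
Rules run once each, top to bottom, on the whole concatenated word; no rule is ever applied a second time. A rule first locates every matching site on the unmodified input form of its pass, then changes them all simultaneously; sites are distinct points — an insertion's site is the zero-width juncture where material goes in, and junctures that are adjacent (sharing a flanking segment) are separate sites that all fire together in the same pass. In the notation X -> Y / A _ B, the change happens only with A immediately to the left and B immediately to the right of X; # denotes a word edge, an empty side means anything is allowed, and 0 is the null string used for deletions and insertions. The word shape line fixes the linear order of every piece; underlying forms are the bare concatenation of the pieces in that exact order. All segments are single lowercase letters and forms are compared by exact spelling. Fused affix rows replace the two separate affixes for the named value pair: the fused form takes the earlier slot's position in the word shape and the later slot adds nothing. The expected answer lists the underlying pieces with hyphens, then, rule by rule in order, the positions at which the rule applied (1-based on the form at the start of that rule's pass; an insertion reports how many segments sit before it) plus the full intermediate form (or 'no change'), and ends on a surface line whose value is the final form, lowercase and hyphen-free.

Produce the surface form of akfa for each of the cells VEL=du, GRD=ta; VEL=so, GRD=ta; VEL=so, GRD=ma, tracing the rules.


cell VEL=du, GRD=ta:
underlying: akfa-ek-ak
1. d -> t, z -> s / _ #: no change
2. f -> v, k -> g, s -> z / V _ V: fires at position(s) 6: akfaegak
surface: akfaegak

cell VEL=so, GRD=ta:
underlying: akfa-ek-z
1. d -> t, z -> s / _ #: fires at position(s) 7: akfaeks
2. f -> v, k -> g, s -> z / V _ V: no change
surface: akfaeks

cell VEL=so, GRD=ma:
underlying: akfa-faf-z
1. d -> t, z -> s / _ #: fires at position(s) 8: akfafafs
2. f -> v, k -> g, s -> z / V _ V: fires at position(s) 5: akfavafs
surface: akfavafs


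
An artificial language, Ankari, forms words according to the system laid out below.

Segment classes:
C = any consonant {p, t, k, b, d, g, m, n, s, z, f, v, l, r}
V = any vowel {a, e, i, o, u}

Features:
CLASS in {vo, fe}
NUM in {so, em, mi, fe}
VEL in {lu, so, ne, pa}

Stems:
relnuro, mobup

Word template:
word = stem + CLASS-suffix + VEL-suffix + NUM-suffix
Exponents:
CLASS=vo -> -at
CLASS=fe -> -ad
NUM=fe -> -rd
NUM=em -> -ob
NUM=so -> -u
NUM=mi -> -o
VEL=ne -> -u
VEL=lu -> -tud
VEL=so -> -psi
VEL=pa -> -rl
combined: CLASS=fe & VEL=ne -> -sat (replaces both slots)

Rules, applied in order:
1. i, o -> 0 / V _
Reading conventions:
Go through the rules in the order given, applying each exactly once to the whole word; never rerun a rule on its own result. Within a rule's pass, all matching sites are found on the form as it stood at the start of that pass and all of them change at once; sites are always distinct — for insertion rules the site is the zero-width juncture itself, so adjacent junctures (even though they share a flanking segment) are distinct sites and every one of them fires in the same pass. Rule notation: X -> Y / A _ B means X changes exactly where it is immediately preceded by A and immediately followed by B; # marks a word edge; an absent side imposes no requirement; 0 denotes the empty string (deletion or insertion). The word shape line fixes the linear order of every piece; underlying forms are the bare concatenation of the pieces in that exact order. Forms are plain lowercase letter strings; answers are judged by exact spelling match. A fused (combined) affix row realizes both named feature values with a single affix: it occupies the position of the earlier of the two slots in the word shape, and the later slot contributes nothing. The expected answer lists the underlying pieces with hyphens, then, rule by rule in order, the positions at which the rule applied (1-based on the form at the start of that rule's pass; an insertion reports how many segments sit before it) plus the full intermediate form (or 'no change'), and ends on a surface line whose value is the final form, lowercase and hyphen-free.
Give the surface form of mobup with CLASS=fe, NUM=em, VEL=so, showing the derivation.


underlying: mobup-ad-psi-ob
1. i, o -> 0 / V _: fires at position(s) 11: mobupadpsib
surface: mobupadpsib
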